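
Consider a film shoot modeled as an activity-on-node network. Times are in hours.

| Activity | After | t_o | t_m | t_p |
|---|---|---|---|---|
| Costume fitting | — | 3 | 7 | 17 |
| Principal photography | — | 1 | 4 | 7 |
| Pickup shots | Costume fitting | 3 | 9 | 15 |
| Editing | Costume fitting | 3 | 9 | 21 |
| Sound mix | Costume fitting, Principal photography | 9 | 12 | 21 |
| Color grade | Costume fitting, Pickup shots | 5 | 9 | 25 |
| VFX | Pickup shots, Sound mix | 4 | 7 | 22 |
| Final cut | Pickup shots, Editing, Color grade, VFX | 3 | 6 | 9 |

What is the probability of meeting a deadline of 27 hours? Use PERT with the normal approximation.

0.021

te_Costume fitting = (3 + 4·7 + 17)/6 = 48/6 = 8; σ²_Costume fitting = ((17−3)/6)² = 5.444
te_Principal photography = (1 + 4·4 + 7)/6 = 24/6 = 4; σ²_Principal photography = ((7−1)/6)² = 1.000
te_Pickup shots = (3 + 4·9 + 15)/6 = 54/6 = 9; σ²_Pickup shots = ((15−3)/6)² = 4.000
te_Editing = (3 + 4·9 + 21)/6 = 60/6 = 10; σ²_Editing = ((21−3)/6)² = 9.000
te_Sound mix = (9 + 4·12 + 21)/6 = 78/6 = 13; σ²_Sound mix = ((21−9)/6)² = 4.000
te_Color grade = (5 + 4·9 + 25)/6 = 66/6 = 11; σ²_Color grade = ((25−5)/6)² = 11.111
te_VFX = (4 + 4·7 + 22)/6 = 54/6 = 9; σ²_VFX = ((22−4)/6)² = 9.000
te_Final cut = (3 + 4·6 + 9)/6 = 36/6 = 6; σ²_Final cut = ((9−3)/6)² = 1.000

Forward pass:
ES_Costume fitting = 0; EF_Costume fitting = 8
ES_Principal photography = 0; EF_Principal photography = 4
ES_Pickup shots = 8; EF_Pickup shots = 8+9 = 17
ES_Editing = 8; EF_Editing = 8+10 = 18
ES_Sound mix = max(EF_Costume fitting=8, EF_Principal photography=4) = 8; EF_Sound mix = 8+13 = 21
ES_Color grade = max(EF_Costume fitting=8, EF_Pickup shots=17) = 17; EF_Color grade = 17+11 = 28
ES_VFX = max(EF_Pickup shots=17, EF_Sound mix=21) = 21; EF_VFX = 21+9 = 30
ES_Final cut = max(EF_Pickup shots=17, EF_Editing=18, EF_Color grade=28, EF_VFX=30) = 30; EF_Final cut = 30+6 = 36
Expected project duration μ = 36 hours. Critical path: Costume fitting → Sound mix → VFX → Final cut.

Variance along critical path = 5.444 + 4.000 + 9.000 + 1.000 = 19.444; σ = √19.444 = 4.410 hours.
Z = (27 − 36) / 4.410 = -2.041
P(T ≤ 27) = Φ(-2.041) ≈ 0.021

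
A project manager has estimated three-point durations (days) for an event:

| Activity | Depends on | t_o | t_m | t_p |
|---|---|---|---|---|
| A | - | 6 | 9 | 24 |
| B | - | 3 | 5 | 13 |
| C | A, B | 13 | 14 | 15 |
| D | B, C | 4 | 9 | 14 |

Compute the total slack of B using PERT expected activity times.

te_A = (6 + 4·9 + 24)/6 = 66/6 = 11
te_B = (3 + 4·5 + 13)/6 = 36/6 = 6
te_C = (13 + 4·14 + 15)/6 = 84/6 = 14
te_D = (4 + 4·9 + 14)/6 = 54/6 = 9

Forward pass:
ES_A = 0; EF_A = 11
ES_B = 0; EF_B = 6
ES_C = max(EF_A=11, EF_B=6) = 11; EF_C = 11+14 = 25
ES_D = max(EF_B=6, EF_C=25) = 25; EF_D = 25+9 = 34
Expected project duration μ = 34 days. Critical path: A → C → D.

Backward pass:
LF_D = 34; LS_D = 34−9 = 25
LF_C = LS_D = 25; LS_C = 25−14 = 11
LF_B = min(LS_C=11, LS_D=25) = 11; LS_B = 11−6 = 5
LF_A = LS_C = 11; LS_A = 11−11 = 0
Slack_B = LS_B − ES_B = 5 − 0 = 5

5 days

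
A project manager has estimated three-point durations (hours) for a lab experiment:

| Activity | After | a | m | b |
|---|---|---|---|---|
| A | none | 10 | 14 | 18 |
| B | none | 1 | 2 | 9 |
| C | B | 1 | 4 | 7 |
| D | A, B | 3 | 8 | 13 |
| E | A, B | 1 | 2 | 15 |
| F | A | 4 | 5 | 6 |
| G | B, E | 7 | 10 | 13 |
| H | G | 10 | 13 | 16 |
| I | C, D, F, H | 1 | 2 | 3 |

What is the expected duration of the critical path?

43 hours

te_A = (10 + 4·14 + 18)/6 = 84/6 = 14
te_B = (1 + 4·2 + 9)/6 = 18/6 = 3
te_C = (1 + 4·4 + 7)/6 = 24/6 = 4
te_D = (3 + 4·8 + 13)/6 = 48/6 = 8
te_E = (1 + 4·2 + 15)/6 = 24/6 = 4
te_F = (4 + 4·5 + 6)/6 = 30/6 = 5
te_G = (7 + 4·10 + 13)/6 = 60/6 = 10
te_H = (10 + 4·13 + 16)/6 = 78/6 = 13
te_I = (1 + 4·2 + 3)/6 = 12/6 = 2

Forward pass:
ES_A = 0; EF_A = 14
ES_B = 0; EF_B = 3
ES_C = 3; EF_C = 3+4 = 7
ES_D = max(EF_A=14, EF_B=3) = 14; EF_D = 14+8 = 22
ES_E = max(EF_A=14, EF_B=3) = 14; EF_E = 14+4 = 18
ES_F = 14; EF_F = 14+5 = 19
ES_G = max(EF_B=3, EF_E=18) = 18; EF_G = 18+10 = 28
ES_H = 28; EF_H = 28+13 = 41
ES_I = max(EF_C=7, EF_D=22, EF_F=19, EF_H=41) = 41; EF_I = 41+2 = 43
Expected project duration μ = 43 hours. Critical path: A → E → G → H → I.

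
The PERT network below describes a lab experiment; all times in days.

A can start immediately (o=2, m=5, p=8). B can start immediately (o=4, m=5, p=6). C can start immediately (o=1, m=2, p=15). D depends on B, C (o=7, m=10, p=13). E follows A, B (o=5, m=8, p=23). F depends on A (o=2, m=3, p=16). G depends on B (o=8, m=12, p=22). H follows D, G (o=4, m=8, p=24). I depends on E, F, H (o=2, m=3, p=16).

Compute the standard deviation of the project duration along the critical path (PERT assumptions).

4.70 days

te_A = (2 + 4·5 + 8)/6 = 30/6 = 5; σ²_A = ((8−2)/6)² = 1.000
te_B = (4 + 4·5 + 6)/6 = 30/6 = 5; σ²_B = ((6−4)/6)² = 0.111
te_C = (1 + 4·2 + 15)/6 = 24/6 = 4; σ²_C = ((15−1)/6)² = 5.444
te_D = (7 + 4·10 + 13)/6 = 60/6 = 10; σ²_D = ((13−7)/6)² = 1.000
te_E = (5 + 4·8 + 23)/6 = 60/6 = 10; σ²_E = ((23−5)/6)² = 9.000
te_F = (2 + 4·3 + 16)/6 = 30/6 = 5; σ²_F = ((16−2)/6)² = 5.444
te_G = (8 + 4·12 + 22)/6 = 78/6 = 13; σ²_G = ((22−8)/6)² = 5.444
te_H = (4 + 4·8 + 24)/6 = 60/6 = 10; σ²_H = ((24−4)/6)² = 11.111
te_I = (2 + 4·3 + 16)/6 = 30/6 = 5; σ²_I = ((16−2)/6)² = 5.444

Forward pass:
ES_A = 0; EF_A = 5
ES_B = 0; EF_B = 5
ES_C = 0; EF_C = 4
ES_D = max(EF_B=5, EF_C=4) = 5; EF_D = 5+10 = 15
ES_E = max(EF_A=5, EF_B=5) = 5; EF_E = 5+10 = 15
ES_F = 5; EF_F = 5+5 = 10
ES_G = 5; EF_G = 5+13 = 18
ES_H = max(EF_D=15, EF_G=18) = 18; EF_H = 18+10 = 28
ES_I = max(EF_E=15, EF_F=10, EF_H=28) = 28; EF_I = 28+5 = 33
Expected project duration μ = 33 days. Critical path: B → G → H → I.

Variance along critical path = 0.111 + 5.444 + 11.111 + 5.444 = 22.111
σ = √22.111 = 4.702 days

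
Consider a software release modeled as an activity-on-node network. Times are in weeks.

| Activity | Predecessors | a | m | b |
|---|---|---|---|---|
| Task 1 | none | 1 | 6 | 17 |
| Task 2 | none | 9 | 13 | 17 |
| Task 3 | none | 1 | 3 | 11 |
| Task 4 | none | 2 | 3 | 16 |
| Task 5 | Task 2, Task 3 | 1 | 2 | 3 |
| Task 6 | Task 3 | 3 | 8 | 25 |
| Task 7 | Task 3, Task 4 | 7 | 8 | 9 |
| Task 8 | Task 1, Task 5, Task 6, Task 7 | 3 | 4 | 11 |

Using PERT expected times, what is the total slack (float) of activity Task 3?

1 weeks

te_Task 1 = (1 + 4·6 + 17)/6 = 42/6 = 7
te_Task 2 = (9 + 4·13 + 17)/6 = 78/6 = 13
te_Task 3 = (1 + 4·3 + 11)/6 = 24/6 = 4
te_Task 4 = (2 + 4·3 + 16)/6 = 30/6 = 5
te_Task 5 = (1 + 4·2 + 3)/6 = 12/6 = 2
te_Task 6 = (3 + 4·8 + 25)/6 = 60/6 = 10
te_Task 7 = (7 + 4·8 + 9)/6 = 48/6 = 8
te_Task 8 = (3 + 4·4 + 11)/6 = 30/6 = 5

Forward pass:
ES_Task 1 = 0; EF_Task 1 = 7
ES_Task 2 = 0; EF_Task 2 = 13
ES_Task 3 = 0; EF_Task 3 = 4
ES_Task 4 = 0; EF_Task 4 = 5
ES_Task 5 = max(EF_Task 2=13, EF_Task 3=4) = 13; EF_Task 5 = 13+2 = 15
ES_Task 6 = 4; EF_Task 6 = 4+10 = 14
ES_Task 7 = max(EF_Task 3=4, EF_Task 4=5) = 5; EF_Task 7 = 5+8 = 13
ES_Task 8 = max(EF_Task 1=7, EF_Task 5=15, EF_Task 6=14, EF_Task 7=13) = 15; EF_Task 8 = 15+5 = 20
Expected project duration μ = 20 weeks. Critical path: Task 2 → Task 5 → Task 8.

Backward pass:
LF_Task 8 = 20; LS_Task 8 = 20−5 = 15
LF_Task 7 = LS_Task 8 = 15; LS_Task 7 = 15−8 = 7
LF_Task 6 = LS_Task 8 = 15; LS_Task 6 = 15−10 = 5
LF_Task 5 = LS_Task 8 = 15; LS_Task 5 = 15−2 = 13
LF_Task 4 = LS_Task 7 = 7; LS_Task 4 = 7−5 = 2
LF_Task 3 = min(LS_Task 5=13, LS_Task 6=5, LS_Task 7=7) = 5; LS_Task 3 = 5−4 = 1
LF_Task 2 = LS_Task 5 = 13; LS_Task 2 = 13−13 = 0
LF_Task 1 = LS_Task 8 = 15; LS_Task 1 = 15−7 = 8
Slack_Task 3 = LS_Task 3 − ES_Task 3 = 1 − 0 = 1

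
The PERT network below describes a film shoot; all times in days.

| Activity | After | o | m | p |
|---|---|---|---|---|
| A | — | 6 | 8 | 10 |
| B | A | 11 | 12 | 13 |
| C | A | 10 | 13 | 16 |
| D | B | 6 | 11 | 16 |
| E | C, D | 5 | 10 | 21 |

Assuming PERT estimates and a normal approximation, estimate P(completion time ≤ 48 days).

te_A = (6 + 4·8 + 10)/6 = 48/6 = 8; σ²_A = ((10−6)/6)² = 0.444
te_B = (11 + 4·12 + 13)/6 = 72/6 = 12; σ²_B = ((13−11)/6)² = 0.111
te_C = (10 + 4·13 + 16)/6 = 78/6 = 13; σ²_C = ((16−10)/6)² = 1.000
te_D = (6 + 4·11 + 16)/6 = 66/6 = 11; σ²_D = ((16−6)/6)² = 2.778
te_E = (5 + 4·10 + 21)/6 = 66/6 = 11; σ²_E = ((21−5)/6)² = 7.111

Forward pass:
ES_A = 0; EF_A = 8
ES_B = 8; EF_B = 8+12 = 20
ES_C = 8; EF_C = 8+13 = 21
ES_D = 20; EF_D = 20+11 = 31
ES_E = max(EF_C=21, EF_D=31) = 31; EF_E = 31+11 = 42
Expected project duration μ = 42 days. Critical path: A → B → D → E.

Variance along critical path = 0.444 + 0.111 + 2.778 + 7.111 = 10.444; σ = √10.444 = 3.232 days.
Z = (48 − 42) / 3.232 = 1.857
P(T ≤ 48) = Φ(1.857) ≈ 0.968

0.968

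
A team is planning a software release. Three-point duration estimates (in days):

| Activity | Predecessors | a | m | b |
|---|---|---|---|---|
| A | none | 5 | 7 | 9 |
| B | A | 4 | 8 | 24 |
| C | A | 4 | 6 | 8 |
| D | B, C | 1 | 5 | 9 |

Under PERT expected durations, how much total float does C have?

4 days

te_A = (5 + 4·7 + 9)/6 = 42/6 = 7
te_B = (4 + 4·8 + 24)/6 = 60/6 = 10
te_C = (4 + 4·6 + 8)/6 = 36/6 = 6
te_D = (1 + 4·5 + 9)/6 = 30/6 = 5

Forward pass:
ES_A = 0; EF_A = 7
ES_B = 7; EF_B = 7+10 = 17
ES_C = 7; EF_C = 7+6 = 13
ES_D = max(EF_B=17, EF_C=13) = 17; EF_D = 17+5 = 22
Expected project duration μ = 22 days. Critical path: A → B → D.

Backward pass:
LF_D = 22; LS_D = 22−5 = 17
LF_C = LS_D = 17; LS_C = 17−6 = 11
LF_B = LS_D = 17; LS_B = 17−10 = 7
LF_A = min(LS_B=7, LS_C=11) = 7; LS_A = 7−7 = 0
Slack_C = LS_C − ES_C = 11 − 7 = 4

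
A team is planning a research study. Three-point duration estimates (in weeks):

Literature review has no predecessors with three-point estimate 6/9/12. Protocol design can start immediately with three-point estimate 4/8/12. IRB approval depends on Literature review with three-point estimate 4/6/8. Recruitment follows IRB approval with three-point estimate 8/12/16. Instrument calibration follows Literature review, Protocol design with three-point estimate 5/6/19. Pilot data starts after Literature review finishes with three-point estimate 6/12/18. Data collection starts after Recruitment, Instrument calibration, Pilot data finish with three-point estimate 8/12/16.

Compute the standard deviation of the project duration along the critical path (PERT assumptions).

2.24 weeks

te_Literature review = (6 + 4·9 + 12)/6 = 54/6 = 9; σ²_Literature review = ((12−6)/6)² = 1.000
te_Protocol design = (4 + 4·8 + 12)/6 = 48/6 = 8; σ²_Protocol design = ((12−4)/6)² = 1.778
te_IRB approval = (4 + 4·6 + 8)/6 = 36/6 = 6; σ²_IRB approval = ((8−4)/6)² = 0.444
te_Recruitment = (8 + 4·12 + 16)/6 = 72/6 = 12; σ²_Recruitment = ((16−8)/6)² = 1.778
te_Instrument calibration = (5 + 4·6 + 19)/6 = 48/6 = 8; σ²_Instrument calibration = ((19−5)/6)² = 5.444
te_Pilot data = (6 + 4·12 + 18)/6 = 72/6 = 12; σ²_Pilot data = ((18−6)/6)² = 4.000
te_Data collection = (8 + 4·12 + 16)/6 = 72/6 = 12; σ²_Data collection = ((16−8)/6)² = 1.778

Forward pass:
ES_Literature review = 0; EF_Literature review = 9
ES_Protocol design = 0; EF_Protocol design = 8
ES_IRB approval = 9; EF_IRB approval = 9+6 = 15
ES_Recruitment = 15; EF_Recruitment = 15+12 = 27
ES_Instrument calibration = max(EF_Literature review=9, EF_Protocol design=8) = 9; EF_Instrument calibration = 9+8 = 17
ES_Pilot data = 9; EF_Pilot data = 9+12 = 21
ES_Data collection = max(EF_Recruitment=27, EF_Instrument calibration=17, EF_Pilot data=21) = 27; EF_Data collection = 27+12 = 39
Expected project duration μ = 39 weeks. Critical path: Literature review → IRB approval → Recruitment → Data collection.

Variance along critical path = 1.000 + 0.444 + 1.778 + 1.778 = 5.000
σ = √5.000 = 2.236 weeks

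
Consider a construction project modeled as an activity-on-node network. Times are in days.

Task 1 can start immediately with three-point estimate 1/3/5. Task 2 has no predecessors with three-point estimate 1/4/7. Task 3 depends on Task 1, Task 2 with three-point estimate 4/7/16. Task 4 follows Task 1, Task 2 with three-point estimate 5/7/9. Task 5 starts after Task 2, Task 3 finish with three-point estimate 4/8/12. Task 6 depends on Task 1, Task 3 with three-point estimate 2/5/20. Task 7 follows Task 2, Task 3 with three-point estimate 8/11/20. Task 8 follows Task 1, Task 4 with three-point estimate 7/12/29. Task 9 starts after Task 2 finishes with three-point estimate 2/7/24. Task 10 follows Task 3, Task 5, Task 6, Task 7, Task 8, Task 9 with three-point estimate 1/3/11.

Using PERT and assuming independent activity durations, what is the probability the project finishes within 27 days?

0.317

te_Task 1 = (1 + 4·3 + 5)/6 = 18/6 = 3; σ²_Task 1 = ((5−1)/6)² = 0.444
te_Task 2 = (1 + 4·4 + 7)/6 = 24/6 = 4; σ²_Task 2 = ((7−1)/6)² = 1.000
te_Task 3 = (4 + 4·7 + 16)/6 = 48/6 = 8; σ²_Task 3 = ((16−4)/6)² = 4.000
te_Task 4 = (5 + 4·7 + 9)/6 = 42/6 = 7; σ²_Task 4 = ((9−5)/6)² = 0.444
te_Task 5 = (4 + 4·8 + 12)/6 = 48/6 = 8; σ²_Task 5 = ((12−4)/6)² = 1.778
te_Task 6 = (2 + 4·5 + 20)/6 = 42/6 = 7; σ²_Task 6 = ((20−2)/6)² = 9.000
te_Task 7 = (8 + 4·11 + 20)/6 = 72/6 = 12; σ²_Task 7 = ((20−8)/6)² = 4.000
te_Task 8 = (7 + 4·12 + 29)/6 = 84/6 = 14; σ²_Task 8 = ((29−7)/6)² = 13.444
te_Task 9 = (2 + 4·7 + 24)/6 = 54/6 = 9; σ²_Task 9 = ((24−2)/6)² = 13.444
te_Task 10 = (1 + 4·3 + 11)/6 = 24/6 = 4; σ²_Task 10 = ((11−1)/6)² = 2.778

Forward pass:
ES_Task 1 = 0; EF_Task 1 = 3
ES_Task 2 = 0; EF_Task 2 = 4
ES_Task 3 = max(EF_Task 1=3, EF_Task 2=4) = 4; EF_Task 3 = 4+8 = 12
ES_Task 4 = max(EF_Task 1=3, EF_Task 2=4) = 4; EF_Task 4 = 4+7 = 11
ES_Task 5 = max(EF_Task 2=4, EF_Task 3=12) = 12; EF_Task 5 = 12+8 = 20
ES_Task 6 = max(EF_Task 1=3, EF_Task 3=12) = 12; EF_Task 6 = 12+7 = 19
ES_Task 7 = max(EF_Task 2=4, EF_Task 3=12) = 12; EF_Task 7 = 12+12 = 24
ES_Task 8 = max(EF_Task 1=3, EF_Task 4=11) = 11; EF_Task 8 = 11+14 = 25
ES_Task 9 = 4; EF_Task 9 = 4+9 = 13
ES_Task 10 = max(EF_Task 3=12, EF_Task 5=20, EF_Task 6=19, EF_Task 7=24, EF_Task 8=25, EF_Task 9=13) = 25; EF_Task 10 = 25+4 = 29
Expected project duration μ = 29 days. Critical path: Task 2 → Task 4 → Task 8 → Task 10.

Variance along critical path = 1.000 + 0.444 + 13.444 + 2.778 = 17.667; σ = √17.667 = 4.203 days.
Z = (27 − 29) / 4.203 = -0.476
P(T ≤ 27) = Φ(-0.476) ≈ 0.317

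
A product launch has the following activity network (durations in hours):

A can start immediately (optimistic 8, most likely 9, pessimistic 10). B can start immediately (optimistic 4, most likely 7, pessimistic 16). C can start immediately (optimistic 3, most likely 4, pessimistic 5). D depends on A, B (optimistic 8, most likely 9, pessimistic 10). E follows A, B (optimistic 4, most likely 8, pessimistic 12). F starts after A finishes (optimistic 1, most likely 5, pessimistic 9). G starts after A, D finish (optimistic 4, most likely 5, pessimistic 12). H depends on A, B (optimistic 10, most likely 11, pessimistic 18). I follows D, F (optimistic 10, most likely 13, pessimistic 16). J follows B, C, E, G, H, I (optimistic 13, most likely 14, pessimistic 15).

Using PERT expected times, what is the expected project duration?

te_A = (8 + 4·9 + 10)/6 = 54/6 = 9
te_B = (4 + 4·7 + 16)/6 = 48/6 = 8
te_C = (3 + 4·4 + 5)/6 = 24/6 = 4
te_D = (8 + 4·9 + 10)/6 = 54/6 = 9
te_E = (4 + 4·8 + 12)/6 = 48/6 = 8
te_F = (1 + 4·5 + 9)/6 = 30/6 = 5
te_G = (4 + 4·5 + 12)/6 = 36/6 = 6
te_H = (10 + 4·11 + 18)/6 = 72/6 = 12
te_I = (10 + 4·13 + 16)/6 = 78/6 = 13
te_J = (13 + 4·14 + 15)/6 = 84/6 = 14

Forward pass:
ES_A = 0; EF_A = 9
ES_B = 0; EF_B = 8
ES_C = 0; EF_C = 4
ES_D = max(EF_A=9, EF_B=8) = 9; EF_D = 9+9 = 18
ES_E = max(EF_A=9, EF_B=8) = 9; EF_E = 9+8 = 17
ES_F = 9; EF_F = 9+5 = 14
ES_G = max(EF_A=9, EF_D=18) = 18; EF_G = 18+6 = 24
ES_H = max(EF_A=9, EF_B=8) = 9; EF_H = 9+12 = 21
ES_I = max(EF_D=18, EF_F=14) = 18; EF_I = 18+13 = 31
ES_J = max(EF_B=8, EF_C=4, EF_E=17, EF_G=24, EF_H=21, EF_I=31) = 31; EF_J = 31+14 = 45
Expected project duration μ = 45 hours. Critical path: A → D → I → J.

45 hours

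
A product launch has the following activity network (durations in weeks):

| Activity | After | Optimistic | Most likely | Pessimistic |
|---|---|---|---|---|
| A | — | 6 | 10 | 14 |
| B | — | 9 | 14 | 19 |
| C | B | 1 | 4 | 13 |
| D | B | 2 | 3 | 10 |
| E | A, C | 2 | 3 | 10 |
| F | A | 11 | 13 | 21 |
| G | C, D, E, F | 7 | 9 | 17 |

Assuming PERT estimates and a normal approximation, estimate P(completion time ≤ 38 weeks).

0.930

te_A = (6 + 4·10 + 14)/6 = 60/6 = 10; σ²_A = ((14−6)/6)² = 1.778
te_B = (9 + 4·14 + 19)/6 = 84/6 = 14; σ²_B = ((19−9)/6)² = 2.778
te_C = (1 + 4·4 + 13)/6 = 30/6 = 5; σ²_C = ((13−1)/6)² = 4.000
te_D = (2 + 4·3 + 10)/6 = 24/6 = 4; σ²_D = ((10−2)/6)² = 1.778
te_E = (2 + 4·3 + 10)/6 = 24/6 = 4; σ²_E = ((10−2)/6)² = 1.778
te_F = (11 + 4·13 + 21)/6 = 84/6 = 14; σ²_F = ((21−11)/6)² = 2.778
te_G = (7 + 4·9 + 17)/6 = 60/6 = 10; σ²_G = ((17−7)/6)² = 2.778

Forward pass:
ES_A = 0; EF_A = 10
ES_B = 0; EF_B = 14
ES_C = 14; EF_C = 14+5 = 19
ES_D = 14; EF_D = 14+4 = 18
ES_E = max(EF_A=10, EF_C=19) = 19; EF_E = 19+4 = 23
ES_F = 10; EF_F = 10+14 = 24
ES_G = max(EF_C=19, EF_D=18, EF_E=23, EF_F=24) = 24; EF_G = 24+10 = 34
Expected project duration μ = 34 weeks. Critical path: A → F → G.

Variance along critical path = 1.778 + 2.778 + 2.778 = 7.333; σ = √7.333 = 2.708 weeks.
Z = (38 − 34) / 2.708 = 1.477
P(T ≤ 38) = Φ(1.477) ≈ 0.930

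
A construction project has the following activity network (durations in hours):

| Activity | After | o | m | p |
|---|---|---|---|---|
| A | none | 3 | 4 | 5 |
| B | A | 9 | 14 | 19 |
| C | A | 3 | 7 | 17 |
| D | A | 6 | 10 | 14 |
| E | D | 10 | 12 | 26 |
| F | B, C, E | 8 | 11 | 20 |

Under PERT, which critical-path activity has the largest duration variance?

te_A = (3 + 4·4 + 5)/6 = 24/6 = 4; σ²_A = ((5−3)/6)² = 0.111
te_B = (9 + 4·14 + 19)/6 = 84/6 = 14; σ²_B = ((19−9)/6)² = 2.778
te_C = (3 + 4·7 + 17)/6 = 48/6 = 8; σ²_C = ((17−3)/6)² = 5.444
te_D = (6 + 4·10 + 14)/6 = 60/6 = 10; σ²_D = ((14−6)/6)² = 1.778
te_E = (10 + 4·12 + 26)/6 = 84/6 = 14; σ²_E = ((26−10)/6)² = 7.111
te_F = (8 + 4·11 + 20)/6 = 72/6 = 12; σ²_F = ((20−8)/6)² = 4.000

Forward pass:
ES_A = 0; EF_A = 4
ES_B = 4; EF_B = 4+14 = 18
ES_C = 4; EF_C = 4+8 = 12
ES_D = 4; EF_D = 4+10 = 14
ES_E = 14; EF_E = 14+14 = 28
ES_F = max(EF_B=18, EF_C=12, EF_E=28) = 28; EF_F = 28+12 = 40
Expected project duration μ = 40 hours. Critical path: A → D → E → F.

Variances on critical path: σ²_A=0.111, σ²_D=1.778, σ²_E=7.111, σ²_F=4.000.
Largest is σ²_E = 7.111.

E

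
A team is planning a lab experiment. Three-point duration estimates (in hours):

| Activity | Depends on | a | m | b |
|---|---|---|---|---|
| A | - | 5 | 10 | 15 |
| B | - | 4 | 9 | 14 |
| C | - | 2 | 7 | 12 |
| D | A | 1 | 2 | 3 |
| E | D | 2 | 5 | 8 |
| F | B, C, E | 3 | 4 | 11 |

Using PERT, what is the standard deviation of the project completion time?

2.38 hours

te_A = (5 + 4·10 + 15)/6 = 60/6 = 10; σ²_A = ((15−5)/6)² = 2.778
te_B = (4 + 4·9 + 14)/6 = 54/6 = 9; σ²_B = ((14−4)/6)² = 2.778
te_C = (2 + 4·7 + 12)/6 = 42/6 = 7; σ²_C = ((12−2)/6)² = 2.778
te_D = (1 + 4·2 + 3)/6 = 12/6 = 2; σ²_D = ((3−1)/6)² = 0.111
te_E = (2 + 4·5 + 8)/6 = 30/6 = 5; σ²_E = ((8−2)/6)² = 1.000
te_F = (3 + 4·4 + 11)/6 = 30/6 = 5; σ²_F = ((11−3)/6)² = 1.778

Forward pass:
ES_A = 0; EF_A = 10
ES_B = 0; EF_B = 9
ES_C = 0; EF_C = 7
ES_D = 10; EF_D = 10+2 = 12
ES_E = 12; EF_E = 12+5 = 17
ES_F = max(EF_B=9, EF_C=7, EF_E=17) = 17; EF_F = 17+5 = 22
Expected project duration μ = 22 hours. Critical path: A → D → E → F.

Variance along critical path = 2.778 + 0.111 + 1.000 + 1.778 = 5.667
σ = √5.667 = 2.380 hours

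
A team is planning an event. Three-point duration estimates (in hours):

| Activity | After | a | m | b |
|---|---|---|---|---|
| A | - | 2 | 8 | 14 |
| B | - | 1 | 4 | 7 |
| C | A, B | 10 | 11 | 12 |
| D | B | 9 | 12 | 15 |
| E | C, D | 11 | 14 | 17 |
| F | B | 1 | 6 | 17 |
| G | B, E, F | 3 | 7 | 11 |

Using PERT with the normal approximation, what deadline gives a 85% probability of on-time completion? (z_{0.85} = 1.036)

42.7 hours

te_A = (2 + 4·8 + 14)/6 = 48/6 = 8; σ²_A = ((14−2)/6)² = 4.000
te_B = (1 + 4·4 + 7)/6 = 24/6 = 4; σ²_B = ((7−1)/6)² = 1.000
te_C = (10 + 4·11 + 12)/6 = 66/6 = 11; σ²_C = ((12−10)/6)² = 0.111
te_D = (9 + 4·12 + 15)/6 = 72/6 = 12; σ²_D = ((15−9)/6)² = 1.000
te_E = (11 + 4·14 + 17)/6 = 84/6 = 14; σ²_E = ((17−11)/6)² = 1.000
te_F = (1 + 4·6 + 17)/6 = 42/6 = 7; σ²_F = ((17−1)/6)² = 7.111
te_G = (3 + 4·7 + 11)/6 = 42/6 = 7; σ²_G = ((11−3)/6)² = 1.778

Forward pass:
ES_A = 0; EF_A = 8
ES_B = 0; EF_B = 4
ES_C = max(EF_A=8, EF_B=4) = 8; EF_C = 8+11 = 19
ES_D = 4; EF_D = 4+12 = 16
ES_E = max(EF_C=19, EF_D=16) = 19; EF_E = 19+14 = 33
ES_F = 4; EF_F = 4+7 = 11
ES_G = max(EF_B=4, EF_E=33, EF_F=11) = 33; EF_G = 33+7 = 40
Expected project duration μ = 40 hours. Critical path: A → C → E → G.

Variance along critical path = 4.000 + 0.111 + 1.000 + 1.778 = 6.889; σ = 2.625 hours.
D = μ + z·σ = 40 + 1.036·2.625 = 42.7 hours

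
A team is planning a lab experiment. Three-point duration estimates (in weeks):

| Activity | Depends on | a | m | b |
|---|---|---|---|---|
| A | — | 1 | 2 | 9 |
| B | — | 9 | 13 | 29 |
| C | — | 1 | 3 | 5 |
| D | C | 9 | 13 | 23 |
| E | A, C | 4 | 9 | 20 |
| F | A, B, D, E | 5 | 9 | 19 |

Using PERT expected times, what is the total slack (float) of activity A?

te_A = (1 + 4·2 + 9)/6 = 18/6 = 3
te_B = (9 + 4·13 + 29)/6 = 90/6 = 15
te_C = (1 + 4·3 + 5)/6 = 18/6 = 3
te_D = (9 + 4·13 + 23)/6 = 84/6 = 14
te_E = (4 + 4·9 + 20)/6 = 60/6 = 10
te_F = (5 + 4·9 + 19)/6 = 60/6 = 10

Forward pass:
ES_A = 0; EF_A = 3
ES_B = 0; EF_B = 15
ES_C = 0; EF_C = 3
ES_D = 3; EF_D = 3+14 = 17
ES_E = max(EF_A=3, EF_C=3) = 3; EF_E = 3+10 = 13
ES_F = max(EF_A=3, EF_B=15, EF_D=17, EF_E=13) = 17; EF_F = 17+10 = 27
Expected project duration μ = 27 weeks. Critical path: C → D → F.

Backward pass:
LF_F = 27; LS_F = 27−10 = 17
LF_E = LS_F = 17; LS_E = 17−10 = 7
LF_D = LS_F = 17; LS_D = 17−14 = 3
LF_C = min(LS_D=3, LS_E=7) = 3; LS_C = 3−3 = 0
LF_B = LS_F = 17; LS_B = 17−15 = 2
LF_A = min(LS_E=7, LS_F=17) = 7; LS_A = 7−3 = 4
Slack_A = LS_A − ES_A = 4 − 0 = 4

4 weeks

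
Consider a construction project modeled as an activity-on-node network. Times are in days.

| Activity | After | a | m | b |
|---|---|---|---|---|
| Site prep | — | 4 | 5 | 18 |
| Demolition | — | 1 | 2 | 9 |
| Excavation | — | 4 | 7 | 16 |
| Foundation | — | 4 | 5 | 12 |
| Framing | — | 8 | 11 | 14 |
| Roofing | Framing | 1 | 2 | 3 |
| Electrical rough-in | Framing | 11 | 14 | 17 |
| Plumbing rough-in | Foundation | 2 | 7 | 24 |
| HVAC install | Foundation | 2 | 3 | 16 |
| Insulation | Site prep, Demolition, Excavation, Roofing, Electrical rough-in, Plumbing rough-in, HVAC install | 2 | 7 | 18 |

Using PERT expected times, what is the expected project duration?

33 days

te_Site prep = (4 + 4·5 + 18)/6 = 42/6 = 7
te_Demolition = (1 + 4·2 + 9)/6 = 18/6 = 3
te_Excavation = (4 + 4·7 + 16)/6 = 48/6 = 8
te_Foundation = (4 + 4·5 + 12)/6 = 36/6 = 6
te_Framing = (8 + 4·11 + 14)/6 = 66/6 = 11
te_Roofing = (1 + 4·2 + 3)/6 = 12/6 = 2
te_Electrical rough-in = (11 + 4·14 + 17)/6 = 84/6 = 14
te_Plumbing rough-in = (2 + 4·7 + 24)/6 = 54/6 = 9
te_HVAC install = (2 + 4·3 + 16)/6 = 30/6 = 5
te_Insulation = (2 + 4·7 + 18)/6 = 48/6 = 8

Forward pass:
ES_Site prep = 0; EF_Site prep = 7
ES_Demolition = 0; EF_Demolition = 3
ES_Excavation = 0; EF_Excavation = 8
ES_Foundation = 0; EF_Foundation = 6
ES_Framing = 0; EF_Framing = 11
ES_Roofing = 11; EF_Roofing = 11+2 = 13
ES_Electrical rough-in = 11; EF_Electrical rough-in = 11+14 = 25
ES_Plumbing rough-in = 6; EF_Plumbing rough-in = 6+9 = 15
ES_HVAC install = 6; EF_HVAC install = 6+5 = 11
ES_Insulation = max(EF_Site prep=7, EF_Demolition=3, EF_Excavation=8, EF_Roofing=13, EF_Electrical rough-in=25, EF_Plumbing rough-in=15, EF_HVAC install=11) = 25; EF_Insulation = 25+8 = 33
Expected project duration μ = 33 days. Critical path: Framing → Electrical rough-in → Insulation.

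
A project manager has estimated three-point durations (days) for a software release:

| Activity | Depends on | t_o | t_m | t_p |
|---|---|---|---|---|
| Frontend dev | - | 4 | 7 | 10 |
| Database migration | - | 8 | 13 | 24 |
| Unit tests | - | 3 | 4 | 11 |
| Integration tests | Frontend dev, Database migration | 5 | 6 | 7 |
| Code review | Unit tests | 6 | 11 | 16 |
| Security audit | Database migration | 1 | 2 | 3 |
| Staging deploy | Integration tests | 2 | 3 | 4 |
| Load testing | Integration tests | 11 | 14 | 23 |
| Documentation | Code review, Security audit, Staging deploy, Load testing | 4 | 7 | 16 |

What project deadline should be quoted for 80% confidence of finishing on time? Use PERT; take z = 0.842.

46.3 days

te_Frontend dev = (4 + 4·7 + 10)/6 = 42/6 = 7; σ²_Frontend dev = ((10−4)/6)² = 1.000
te_Database migration = (8 + 4·13 + 24)/6 = 84/6 = 14; σ²_Database migration = ((24−8)/6)² = 7.111
te_Unit tests = (3 + 4·4 + 11)/6 = 30/6 = 5; σ²_Unit tests = ((11−3)/6)² = 1.778
te_Integration tests = (5 + 4·6 + 7)/6 = 36/6 = 6; σ²_Integration tests = ((7−5)/6)² = 0.111
te_Code review = (6 + 4·11 + 16)/6 = 66/6 = 11; σ²_Code review = ((16−6)/6)² = 2.778
te_Security audit = (1 + 4·2 + 3)/6 = 12/6 = 2; σ²_Security audit = ((3−1)/6)² = 0.111
te_Staging deploy = (2 + 4·3 + 4)/6 = 18/6 = 3; σ²_Staging deploy = ((4−2)/6)² = 0.111
te_Load testing = (11 + 4·14 + 23)/6 = 90/6 = 15; σ²_Load testing = ((23−11)/6)² = 4.000
te_Documentation = (4 + 4·7 + 16)/6 = 48/6 = 8; σ²_Documentation = ((16−4)/6)² = 4.000

Forward pass:
ES_Frontend dev = 0; EF_Frontend dev = 7
ES_Database migration = 0; EF_Database migration = 14
ES_Unit tests = 0; EF_Unit tests = 5
ES_Integration tests = max(EF_Frontend dev=7, EF_Database migration=14) = 14; EF_Integration tests = 14+6 = 20
ES_Code review = 5; EF_Code review = 5+11 = 16
ES_Security audit = 14; EF_Security audit = 14+2 = 16
ES_Staging deploy = 20; EF_Staging deploy = 20+3 = 23
ES_Load testing = 20; EF_Load testing = 20+15 = 35
ES_Documentation = max(EF_Code review=16, EF_Security audit=16, EF_Staging deploy=23, EF_Load testing=35) = 35; EF_Documentation = 35+8 = 43
Expected project duration μ = 43 days. Critical path: Database migration → Integration tests → Load testing → Documentation.

Variance along critical path = 7.111 + 0.111 + 4.000 + 4.000 = 15.222; σ = 3.902 days.
D = μ + z·σ = 43 + 0.842·3.902 = 46.3 days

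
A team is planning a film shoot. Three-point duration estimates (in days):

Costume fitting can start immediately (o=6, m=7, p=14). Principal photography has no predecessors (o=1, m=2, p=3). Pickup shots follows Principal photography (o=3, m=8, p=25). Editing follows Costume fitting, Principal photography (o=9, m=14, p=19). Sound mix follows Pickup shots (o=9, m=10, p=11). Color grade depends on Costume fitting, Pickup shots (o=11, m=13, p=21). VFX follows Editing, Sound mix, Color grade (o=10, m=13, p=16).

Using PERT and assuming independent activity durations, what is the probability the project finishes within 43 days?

0.832

te_Costume fitting = (6 + 4·7 + 14)/6 = 48/6 = 8; σ²_Costume fitting = ((14−6)/6)² = 1.778
te_Principal photography = (1 + 4·2 + 3)/6 = 12/6 = 2; σ²_Principal photography = ((3−1)/6)² = 0.111
te_Pickup shots = (3 + 4·8 + 25)/6 = 60/6 = 10; σ²_Pickup shots = ((25−3)/6)² = 13.444
te_Editing = (9 + 4·14 + 19)/6 = 84/6 = 14; σ²_Editing = ((19−9)/6)² = 2.778
te_Sound mix = (9 + 4·10 + 11)/6 = 60/6 = 10; σ²_Sound mix = ((11−9)/6)² = 0.111
te_Color grade = (11 + 4·13 + 21)/6 = 84/6 = 14; σ²_Color grade = ((21−11)/6)² = 2.778
te_VFX = (10 + 4·13 + 16)/6 = 78/6 = 13; σ²_VFX = ((16−10)/6)² = 1.000

Forward pass:
ES_Costume fitting = 0; EF_Costume fitting = 8
ES_Principal photography = 0; EF_Principal photography = 2
ES_Pickup shots = 2; EF_Pickup shots = 2+10 = 12
ES_Editing = max(EF_Costume fitting=8, EF_Principal photography=2) = 8; EF_Editing = 8+14 = 22
ES_Sound mix = 12; EF_Sound mix = 12+10 = 22
ES_Color grade = max(EF_Costume fitting=8, EF_Pickup shots=12) = 12; EF_Color grade = 12+14 = 26
ES_VFX = max(EF_Editing=22, EF_Sound mix=22, EF_Color grade=26) = 26; EF_VFX = 26+13 = 39
Expected project duration μ = 39 days. Critical path: Principal photography → Pickup shots → Color grade → VFX.

Variance along critical path = 0.111 + 13.444 + 2.778 + 1.000 = 17.333; σ = √17.333 = 4.163 days.
Z = (43 − 39) / 4.163 = 0.961
P(T ≤ 43) = Φ(0.961) ≈ 0.832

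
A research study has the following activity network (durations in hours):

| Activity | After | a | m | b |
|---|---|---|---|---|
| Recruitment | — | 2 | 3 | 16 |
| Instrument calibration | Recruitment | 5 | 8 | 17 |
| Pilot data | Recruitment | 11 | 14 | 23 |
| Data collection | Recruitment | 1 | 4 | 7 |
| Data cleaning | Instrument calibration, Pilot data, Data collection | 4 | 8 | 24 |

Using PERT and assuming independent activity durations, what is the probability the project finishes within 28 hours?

0.330

te_Recruitment = (2 + 4·3 + 16)/6 = 30/6 = 5; σ²_Recruitment = ((16−2)/6)² = 5.444
te_Instrument calibration = (5 + 4·8 + 17)/6 = 54/6 = 9; σ²_Instrument calibration = ((17−5)/6)² = 4.000
te_Pilot data = (11 + 4·14 + 23)/6 = 90/6 = 15; σ²_Pilot data = ((23−11)/6)² = 4.000
te_Data collection = (1 + 4·4 + 7)/6 = 24/6 = 4; σ²_Data collection = ((7−1)/6)² = 1.000
te_Data cleaning = (4 + 4·8 + 24)/6 = 60/6 = 10; σ²_Data cleaning = ((24−4)/6)² = 11.111

Forward pass:
ES_Recruitment = 0; EF_Recruitment = 5
ES_Instrument calibration = 5; EF_Instrument calibration = 5+9 = 14
ES_Pilot data = 5; EF_Pilot data = 5+15 = 20
ES_Data collection = 5; EF_Data collection = 5+4 = 9
ES_Data cleaning = max(EF_Instrument calibration=14, EF_Pilot data=20, EF_Data collection=9) = 20; EF_Data cleaning = 20+10 = 30
Expected project duration μ = 30 hours. Critical path: Recruitment → Pilot data → Data cleaning.

Variance along critical path = 5.444 + 4.000 + 11.111 = 20.556; σ = √20.556 = 4.534 hours.
Z = (28 − 30) / 4.534 = -0.441
P(T ≤ 28) = Φ(-0.441) ≈ 0.330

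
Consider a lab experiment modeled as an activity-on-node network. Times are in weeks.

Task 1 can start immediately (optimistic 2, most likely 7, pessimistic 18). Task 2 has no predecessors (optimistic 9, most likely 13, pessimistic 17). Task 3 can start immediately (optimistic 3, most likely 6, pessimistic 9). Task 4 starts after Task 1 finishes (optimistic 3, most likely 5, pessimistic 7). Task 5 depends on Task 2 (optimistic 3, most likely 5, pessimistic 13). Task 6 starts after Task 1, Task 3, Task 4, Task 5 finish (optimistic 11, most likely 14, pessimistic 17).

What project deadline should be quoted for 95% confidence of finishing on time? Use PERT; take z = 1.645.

te_Task 1 = (2 + 4·7 + 18)/6 = 48/6 = 8; σ²_Task 1 = ((18−2)/6)² = 7.111
te_Task 2 = (9 + 4·13 + 17)/6 = 78/6 = 13; σ²_Task 2 = ((17−9)/6)² = 1.778
te_Task 3 = (3 + 4·6 + 9)/6 = 36/6 = 6; σ²_Task 3 = ((9−3)/6)² = 1.000
te_Task 4 = (3 + 4·5 + 7)/6 = 30/6 = 5; σ²_Task 4 = ((7−3)/6)² = 0.444
te_Task 5 = (3 + 4·5 + 13)/6 = 36/6 = 6; σ²_Task 5 = ((13−3)/6)² = 2.778
te_Task 6 = (11 + 4·14 + 17)/6 = 84/6 = 14; σ²_Task 6 = ((17−11)/6)² = 1.000

Forward pass:
ES_Task 1 = 0; EF_Task 1 = 8
ES_Task 2 = 0; EF_Task 2 = 13
ES_Task 3 = 0; EF_Task 3 = 6
ES_Task 4 = 8; EF_Task 4 = 8+5 = 13
ES_Task 5 = 13; EF_Task 5 = 13+6 = 19
ES_Task 6 = max(EF_Task 1=8, EF_Task 3=6, EF_Task 4=13, EF_Task 5=19) = 19; EF_Task 6 = 19+14 = 33
Expected project duration μ = 33 weeks. Critical path: Task 2 → Task 5 → Task 6.

Variance along critical path = 1.778 + 2.778 + 1.000 = 5.556; σ = 2.357 weeks.
D = μ + z·σ = 33 + 1.645·2.357 = 36.9 weeks

36.9 weeks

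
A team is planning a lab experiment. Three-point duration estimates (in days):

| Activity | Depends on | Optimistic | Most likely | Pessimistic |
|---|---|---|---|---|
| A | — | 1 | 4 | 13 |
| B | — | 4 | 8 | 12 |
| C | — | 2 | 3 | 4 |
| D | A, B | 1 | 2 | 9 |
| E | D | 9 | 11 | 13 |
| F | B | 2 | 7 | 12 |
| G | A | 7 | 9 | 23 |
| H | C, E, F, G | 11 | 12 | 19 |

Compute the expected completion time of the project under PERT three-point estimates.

te_A = (1 + 4·4 + 13)/6 = 30/6 = 5
te_B = (4 + 4·8 + 12)/6 = 48/6 = 8
te_C = (2 + 4·3 + 4)/6 = 18/6 = 3
te_D = (1 + 4·2 + 9)/6 = 18/6 = 3
te_E = (9 + 4·11 + 13)/6 = 66/6 = 11
te_F = (2 + 4·7 + 12)/6 = 42/6 = 7
te_G = (7 + 4·9 + 23)/6 = 66/6 = 11
te_H = (11 + 4·12 + 19)/6 = 78/6 = 13

Forward pass:
ES_A = 0; EF_A = 5
ES_B = 0; EF_B = 8
ES_C = 0; EF_C = 3
ES_D = max(EF_A=5, EF_B=8) = 8; EF_D = 8+3 = 11
ES_E = 11; EF_E = 11+11 = 22
ES_F = 8; EF_F = 8+7 = 15
ES_G = 5; EF_G = 5+11 = 16
ES_H = max(EF_C=3, EF_E=22, EF_F=15, EF_G=16) = 22; EF_H = 22+13 = 35
Expected project duration μ = 35 days. Critical path: B → D → E → H.

35 days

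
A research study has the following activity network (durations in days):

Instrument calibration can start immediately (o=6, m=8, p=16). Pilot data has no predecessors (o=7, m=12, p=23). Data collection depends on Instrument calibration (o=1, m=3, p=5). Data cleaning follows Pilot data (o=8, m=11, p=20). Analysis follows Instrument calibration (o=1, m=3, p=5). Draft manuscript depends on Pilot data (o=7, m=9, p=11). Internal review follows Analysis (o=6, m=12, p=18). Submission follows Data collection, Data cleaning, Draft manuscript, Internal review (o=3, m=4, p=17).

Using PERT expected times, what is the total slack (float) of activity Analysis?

te_Instrument calibration = (6 + 4·8 + 16)/6 = 54/6 = 9
te_Pilot data = (7 + 4·12 + 23)/6 = 78/6 = 13
te_Data collection = (1 + 4·3 + 5)/6 = 18/6 = 3
te_Data cleaning = (8 + 4·11 + 20)/6 = 72/6 = 12
te_Analysis = (1 + 4·3 + 5)/6 = 18/6 = 3
te_Draft manuscript = (7 + 4·9 + 11)/6 = 54/6 = 9
te_Internal review = (6 + 4·12 + 18)/6 = 72/6 = 12
te_Submission = (3 + 4·4 + 17)/6 = 36/6 = 6

Forward pass:
ES_Instrument calibration = 0; EF_Instrument calibration = 9
ES_Pilot data = 0; EF_Pilot data = 13
ES_Data collection = 9; EF_Data collection = 9+3 = 12
ES_Data cleaning = 13; EF_Data cleaning = 13+12 = 25
ES_Analysis = 9; EF_Analysis = 9+3 = 12
ES_Draft manuscript = 13; EF_Draft manuscript = 13+9 = 22
ES_Internal review = 12; EF_Internal review = 12+12 = 24
ES_Submission = max(EF_Data collection=12, EF_Data cleaning=25, EF_Draft manuscript=22, EF_Internal review=24) = 25; EF_Submission = 25+6 = 31
Expected project duration μ = 31 days. Critical path: Pilot data → Data cleaning → Submission.

Backward pass:
LF_Submission = 31; LS_Submission = 31−6 = 25
LF_Internal review = LS_Submission = 25; LS_Internal review = 25−12 = 13
LF_Draft manuscript = LS_Submission = 25; LS_Draft manuscript = 25−9 = 16
LF_Analysis = LS_Internal review = 13; LS_Analysis = 13−3 = 10
LF_Data cleaning = LS_Submission = 25; LS_Data cleaning = 25−12 = 13
LF_Data collection = LS_Submission = 25; LS_Data collection = 25−3 = 22
LF_Pilot data = min(LS_Data cleaning=13, LS_Draft manuscript=16) = 13; LS_Pilot data = 13−13 = 0
LF_Instrument calibration = min(LS_Data collection=22, LS_Analysis=10) = 10; LS_Instrument calibration = 10−9 = 1
Slack_Analysis = LS_Analysis − ES_Analysis = 10 − 9 = 1

1 days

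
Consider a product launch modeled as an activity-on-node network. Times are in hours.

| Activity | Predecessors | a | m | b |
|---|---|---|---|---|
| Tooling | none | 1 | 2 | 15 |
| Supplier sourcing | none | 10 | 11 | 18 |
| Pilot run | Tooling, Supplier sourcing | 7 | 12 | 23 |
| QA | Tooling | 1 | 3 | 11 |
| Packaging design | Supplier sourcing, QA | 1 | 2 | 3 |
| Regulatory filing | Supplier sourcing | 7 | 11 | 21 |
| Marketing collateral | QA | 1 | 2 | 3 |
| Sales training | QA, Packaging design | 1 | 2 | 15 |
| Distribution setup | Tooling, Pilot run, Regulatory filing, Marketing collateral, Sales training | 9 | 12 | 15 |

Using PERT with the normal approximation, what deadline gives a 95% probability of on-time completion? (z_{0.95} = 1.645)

42.2 hours

te_Tooling = (1 + 4·2 + 15)/6 = 24/6 = 4; σ²_Tooling = ((15−1)/6)² = 5.444
te_Supplier sourcing = (10 + 4·11 + 18)/6 = 72/6 = 12; σ²_Supplier sourcing = ((18−10)/6)² = 1.778
te_Pilot run = (7 + 4·12 + 23)/6 = 78/6 = 13; σ²_Pilot run = ((23−7)/6)² = 7.111
te_QA = (1 + 4·3 + 11)/6 = 24/6 = 4; σ²_QA = ((11−1)/6)² = 2.778
te_Packaging design = (1 + 4·2 + 3)/6 = 12/6 = 2; σ²_Packaging design = ((3−1)/6)² = 0.111
te_Regulatory filing = (7 + 4·11 + 21)/6 = 72/6 = 12; σ²_Regulatory filing = ((21−7)/6)² = 5.444
te_Marketing collateral = (1 + 4·2 + 3)/6 = 12/6 = 2; σ²_Marketing collateral = ((3−1)/6)² = 0.111
te_Sales training = (1 + 4·2 + 15)/6 = 24/6 = 4; σ²_Sales training = ((15−1)/6)² = 5.444
te_Distribution setup = (9 + 4·12 + 15)/6 = 72/6 = 12; σ²_Distribution setup = ((15−9)/6)² = 1.000

Forward pass:
ES_Tooling = 0; EF_Tooling = 4
ES_Supplier sourcing = 0; EF_Supplier sourcing = 12
ES_Pilot run = max(EF_Tooling=4, EF_Supplier sourcing=12) = 12; EF_Pilot run = 12+13 = 25
ES_QA = 4; EF_QA = 4+4 = 8
ES_Packaging design = max(EF_Supplier sourcing=12, EF_QA=8) = 12; EF_Packaging design = 12+2 = 14
ES_Regulatory filing = 12; EF_Regulatory filing = 12+12 = 24
ES_Marketing collateral = 8; EF_Marketing collateral = 8+2 = 10
ES_Sales training = max(EF_QA=8, EF_Packaging design=14) = 14; EF_Sales training = 14+4 = 18
ES_Distribution setup = max(EF_Tooling=4, EF_Pilot run=25, EF_Regulatory filing=24, EF_Marketing collateral=10, EF_Sales training=18) = 25; EF_Distribution setup = 25+12 = 37
Expected project duration μ = 37 hours. Critical path: Supplier sourcing → Pilot run → Distribution setup.

Variance along critical path = 1.778 + 7.111 + 1.000 = 9.889; σ = 3.145 hours.
D = μ + z·σ = 37 + 1.645·3.145 = 42.2 hours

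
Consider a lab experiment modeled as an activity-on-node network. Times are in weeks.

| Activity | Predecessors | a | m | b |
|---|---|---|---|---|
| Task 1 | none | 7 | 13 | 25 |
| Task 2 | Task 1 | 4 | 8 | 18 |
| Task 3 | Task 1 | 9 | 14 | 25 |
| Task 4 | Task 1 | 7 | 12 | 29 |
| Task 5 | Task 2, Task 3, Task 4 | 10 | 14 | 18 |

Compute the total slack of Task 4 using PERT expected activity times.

1 weeks

te_Task 1 = (7 + 4·13 + 25)/6 = 84/6 = 14
te_Task 2 = (4 + 4·8 + 18)/6 = 54/6 = 9
te_Task 3 = (9 + 4·14 + 25)/6 = 90/6 = 15
te_Task 4 = (7 + 4·12 + 29)/6 = 84/6 = 14
te_Task 5 = (10 + 4·14 + 18)/6 = 84/6 = 14

Forward pass:
ES_Task 1 = 0; EF_Task 1 = 14
ES_Task 2 = 14; EF_Task 2 = 14+9 = 23
ES_Task 3 = 14; EF_Task 3 = 14+15 = 29
ES_Task 4 = 14; EF_Task 4 = 14+14 = 28
ES_Task 5 = max(EF_Task 2=23, EF_Task 3=29, EF_Task 4=28) = 29; EF_Task 5 = 29+14 = 43
Expected project duration μ = 43 weeks. Critical path: Task 1 → Task 3 → Task 5.

Backward pass:
LF_Task 5 = 43; LS_Task 5 = 43−14 = 29
LF_Task 4 = LS_Task 5 = 29; LS_Task 4 = 29−14 = 15
LF_Task 3 = LS_Task 5 = 29; LS_Task 3 = 29−15 = 14
LF_Task 2 = LS_Task 5 = 29; LS_Task 2 = 29−9 = 20
LF_Task 1 = min(LS_Task 2=20, LS_Task 3=14, LS_Task 4=15) = 14; LS_Task 1 = 14−14 = 0
Slack_Task 4 = LS_Task 4 − ES_Task 4 = 15 − 14 = 1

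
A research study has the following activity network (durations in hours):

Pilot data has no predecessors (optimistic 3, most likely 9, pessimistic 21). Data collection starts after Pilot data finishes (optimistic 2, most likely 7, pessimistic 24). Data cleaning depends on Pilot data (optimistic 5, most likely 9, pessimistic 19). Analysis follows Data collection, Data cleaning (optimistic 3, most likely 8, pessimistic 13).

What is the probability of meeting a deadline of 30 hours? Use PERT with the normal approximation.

0.685

te_Pilot data = (3 + 4·9 + 21)/6 = 60/6 = 10; σ²_Pilot data = ((21−3)/6)² = 9.000
te_Data collection = (2 + 4·7 + 24)/6 = 54/6 = 9; σ²_Data collection = ((24−2)/6)² = 13.444
te_Data cleaning = (5 + 4·9 + 19)/6 = 60/6 = 10; σ²_Data cleaning = ((19−5)/6)² = 5.444
te_Analysis = (3 + 4·8 + 13)/6 = 48/6 = 8; σ²_Analysis = ((13−3)/6)² = 2.778

Forward pass:
ES_Pilot data = 0; EF_Pilot data = 10
ES_Data collection = 10; EF_Data collection = 10+9 = 19
ES_Data cleaning = 10; EF_Data cleaning = 10+10 = 20
ES_Analysis = max(EF_Data collection=19, EF_Data cleaning=20) = 20; EF_Analysis = 20+8 = 28
Expected project duration μ = 28 hours. Critical path: Pilot data → Data cleaning → Analysis.

Variance along critical path = 9.000 + 5.444 + 2.778 = 17.222; σ = √17.222 = 4.150 hours.
Z = (30 − 28) / 4.150 = 0.482
P(T ≤ 30) = Φ(0.482) ≈ 0.685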